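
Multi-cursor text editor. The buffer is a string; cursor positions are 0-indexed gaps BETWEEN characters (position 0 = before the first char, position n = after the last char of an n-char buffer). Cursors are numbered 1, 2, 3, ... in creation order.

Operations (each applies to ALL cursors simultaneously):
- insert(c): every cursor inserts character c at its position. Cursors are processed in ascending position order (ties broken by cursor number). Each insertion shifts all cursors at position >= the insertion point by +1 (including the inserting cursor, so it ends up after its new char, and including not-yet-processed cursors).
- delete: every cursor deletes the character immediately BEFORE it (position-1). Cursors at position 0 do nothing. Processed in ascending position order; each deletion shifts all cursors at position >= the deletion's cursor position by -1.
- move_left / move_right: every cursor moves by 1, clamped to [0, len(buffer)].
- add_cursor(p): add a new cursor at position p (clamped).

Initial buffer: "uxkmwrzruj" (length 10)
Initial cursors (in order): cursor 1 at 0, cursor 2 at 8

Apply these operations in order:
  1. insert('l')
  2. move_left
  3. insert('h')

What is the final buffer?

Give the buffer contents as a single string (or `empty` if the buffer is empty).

After op 1 (insert('l')): buffer="luxkmwrzrluj" (len 12), cursors c1@1 c2@10, authorship 1........2..
After op 2 (move_left): buffer="luxkmwrzrluj" (len 12), cursors c1@0 c2@9, authorship 1........2..
After op 3 (insert('h')): buffer="hluxkmwrzrhluj" (len 14), cursors c1@1 c2@11, authorship 11........22..

Answer: hluxkmwrzrhluj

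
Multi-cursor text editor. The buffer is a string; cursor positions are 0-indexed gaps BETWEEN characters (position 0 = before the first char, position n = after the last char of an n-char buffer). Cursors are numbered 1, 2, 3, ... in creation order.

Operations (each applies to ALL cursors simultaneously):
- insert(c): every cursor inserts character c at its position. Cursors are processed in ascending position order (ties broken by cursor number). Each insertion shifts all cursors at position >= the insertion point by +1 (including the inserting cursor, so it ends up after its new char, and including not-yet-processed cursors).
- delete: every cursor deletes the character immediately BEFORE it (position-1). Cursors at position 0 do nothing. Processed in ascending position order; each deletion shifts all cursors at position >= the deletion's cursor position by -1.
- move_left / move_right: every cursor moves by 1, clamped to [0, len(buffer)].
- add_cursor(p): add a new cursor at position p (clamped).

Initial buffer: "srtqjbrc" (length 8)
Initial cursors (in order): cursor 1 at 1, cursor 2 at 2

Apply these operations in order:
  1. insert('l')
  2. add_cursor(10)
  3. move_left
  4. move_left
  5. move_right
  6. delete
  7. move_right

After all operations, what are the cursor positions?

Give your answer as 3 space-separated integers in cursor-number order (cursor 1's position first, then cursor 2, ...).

Answer: 1 2 7

Derivation:
After op 1 (insert('l')): buffer="slrltqjbrc" (len 10), cursors c1@2 c2@4, authorship .1.2......
After op 2 (add_cursor(10)): buffer="slrltqjbrc" (len 10), cursors c1@2 c2@4 c3@10, authorship .1.2......
After op 3 (move_left): buffer="slrltqjbrc" (len 10), cursors c1@1 c2@3 c3@9, authorship .1.2......
After op 4 (move_left): buffer="slrltqjbrc" (len 10), cursors c1@0 c2@2 c3@8, authorship .1.2......
After op 5 (move_right): buffer="slrltqjbrc" (len 10), cursors c1@1 c2@3 c3@9, authorship .1.2......
After op 6 (delete): buffer="lltqjbc" (len 7), cursors c1@0 c2@1 c3@6, authorship 12.....
After op 7 (move_right): buffer="lltqjbc" (len 7), cursors c1@1 c2@2 c3@7, authorship 12.....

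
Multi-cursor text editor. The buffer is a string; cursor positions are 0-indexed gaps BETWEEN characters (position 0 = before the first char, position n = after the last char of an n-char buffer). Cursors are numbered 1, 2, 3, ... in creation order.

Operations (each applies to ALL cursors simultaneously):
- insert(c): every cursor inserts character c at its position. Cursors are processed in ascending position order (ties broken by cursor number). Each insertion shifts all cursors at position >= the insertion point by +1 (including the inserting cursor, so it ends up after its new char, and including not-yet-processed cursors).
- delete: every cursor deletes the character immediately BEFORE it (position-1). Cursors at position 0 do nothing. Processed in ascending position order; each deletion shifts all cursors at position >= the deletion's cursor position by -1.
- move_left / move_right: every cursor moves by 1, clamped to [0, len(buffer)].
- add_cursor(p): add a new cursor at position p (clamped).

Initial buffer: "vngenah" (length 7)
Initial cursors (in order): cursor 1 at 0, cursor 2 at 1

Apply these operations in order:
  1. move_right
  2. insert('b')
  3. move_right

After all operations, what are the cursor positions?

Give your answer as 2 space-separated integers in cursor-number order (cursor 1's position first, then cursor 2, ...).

Answer: 3 5

Derivation:
After op 1 (move_right): buffer="vngenah" (len 7), cursors c1@1 c2@2, authorship .......
After op 2 (insert('b')): buffer="vbnbgenah" (len 9), cursors c1@2 c2@4, authorship .1.2.....
After op 3 (move_right): buffer="vbnbgenah" (len 9), cursors c1@3 c2@5, authorship .1.2.....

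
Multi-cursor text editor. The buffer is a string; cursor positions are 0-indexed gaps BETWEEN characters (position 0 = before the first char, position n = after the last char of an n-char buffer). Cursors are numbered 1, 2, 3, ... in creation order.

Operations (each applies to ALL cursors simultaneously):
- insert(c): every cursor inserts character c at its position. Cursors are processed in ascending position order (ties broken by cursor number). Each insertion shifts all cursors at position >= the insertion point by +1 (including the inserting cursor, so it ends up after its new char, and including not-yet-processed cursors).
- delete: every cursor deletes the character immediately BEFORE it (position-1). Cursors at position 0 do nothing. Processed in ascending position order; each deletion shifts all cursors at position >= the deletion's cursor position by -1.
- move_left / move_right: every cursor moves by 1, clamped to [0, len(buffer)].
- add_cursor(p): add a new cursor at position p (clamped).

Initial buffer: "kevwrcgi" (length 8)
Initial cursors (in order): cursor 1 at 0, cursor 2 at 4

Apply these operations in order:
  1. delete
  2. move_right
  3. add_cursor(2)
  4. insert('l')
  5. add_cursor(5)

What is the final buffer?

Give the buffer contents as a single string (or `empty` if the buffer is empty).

Answer: klelvrlcgi

Derivation:
After op 1 (delete): buffer="kevrcgi" (len 7), cursors c1@0 c2@3, authorship .......
After op 2 (move_right): buffer="kevrcgi" (len 7), cursors c1@1 c2@4, authorship .......
After op 3 (add_cursor(2)): buffer="kevrcgi" (len 7), cursors c1@1 c3@2 c2@4, authorship .......
After op 4 (insert('l')): buffer="klelvrlcgi" (len 10), cursors c1@2 c3@4 c2@7, authorship .1.3..2...
After op 5 (add_cursor(5)): buffer="klelvrlcgi" (len 10), cursors c1@2 c3@4 c4@5 c2@7, authorship .1.3..2...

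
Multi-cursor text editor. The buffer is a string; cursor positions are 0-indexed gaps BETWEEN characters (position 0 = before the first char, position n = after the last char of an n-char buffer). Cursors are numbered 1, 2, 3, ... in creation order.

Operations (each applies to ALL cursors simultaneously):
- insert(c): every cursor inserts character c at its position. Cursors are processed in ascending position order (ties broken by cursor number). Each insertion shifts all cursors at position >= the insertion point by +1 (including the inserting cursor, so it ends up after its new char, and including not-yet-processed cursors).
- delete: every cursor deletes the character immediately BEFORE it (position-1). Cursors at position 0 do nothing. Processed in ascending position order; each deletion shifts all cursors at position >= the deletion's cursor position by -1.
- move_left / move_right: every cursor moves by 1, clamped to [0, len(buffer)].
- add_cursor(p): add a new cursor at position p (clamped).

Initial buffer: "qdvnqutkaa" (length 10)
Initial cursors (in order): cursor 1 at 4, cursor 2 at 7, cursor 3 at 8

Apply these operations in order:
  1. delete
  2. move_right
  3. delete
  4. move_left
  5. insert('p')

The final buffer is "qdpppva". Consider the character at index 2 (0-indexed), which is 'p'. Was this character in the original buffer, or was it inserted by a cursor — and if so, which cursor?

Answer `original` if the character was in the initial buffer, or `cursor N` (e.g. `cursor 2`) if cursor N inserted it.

After op 1 (delete): buffer="qdvquaa" (len 7), cursors c1@3 c2@5 c3@5, authorship .......
After op 2 (move_right): buffer="qdvquaa" (len 7), cursors c1@4 c2@6 c3@6, authorship .......
After op 3 (delete): buffer="qdva" (len 4), cursors c1@3 c2@3 c3@3, authorship ....
After op 4 (move_left): buffer="qdva" (len 4), cursors c1@2 c2@2 c3@2, authorship ....
After op 5 (insert('p')): buffer="qdpppva" (len 7), cursors c1@5 c2@5 c3@5, authorship ..123..
Authorship (.=original, N=cursor N): . . 1 2 3 . .
Index 2: author = 1

Answer: cursor 1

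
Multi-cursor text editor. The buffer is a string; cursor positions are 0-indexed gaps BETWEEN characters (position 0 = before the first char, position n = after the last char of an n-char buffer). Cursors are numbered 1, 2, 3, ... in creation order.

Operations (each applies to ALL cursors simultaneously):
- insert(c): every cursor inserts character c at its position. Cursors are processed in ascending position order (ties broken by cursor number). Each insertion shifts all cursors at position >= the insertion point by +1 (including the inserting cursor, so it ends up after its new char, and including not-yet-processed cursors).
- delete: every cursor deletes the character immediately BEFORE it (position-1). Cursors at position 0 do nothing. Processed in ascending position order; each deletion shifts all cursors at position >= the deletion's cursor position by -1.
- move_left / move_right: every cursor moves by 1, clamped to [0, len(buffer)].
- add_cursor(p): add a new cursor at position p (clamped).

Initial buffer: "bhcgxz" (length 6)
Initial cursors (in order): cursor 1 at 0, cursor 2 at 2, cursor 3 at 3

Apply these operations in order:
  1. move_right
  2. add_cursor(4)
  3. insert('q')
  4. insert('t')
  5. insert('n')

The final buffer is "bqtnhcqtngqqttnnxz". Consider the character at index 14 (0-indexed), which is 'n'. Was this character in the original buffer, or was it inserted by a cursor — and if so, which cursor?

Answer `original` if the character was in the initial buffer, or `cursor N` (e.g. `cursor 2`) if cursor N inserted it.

After op 1 (move_right): buffer="bhcgxz" (len 6), cursors c1@1 c2@3 c3@4, authorship ......
After op 2 (add_cursor(4)): buffer="bhcgxz" (len 6), cursors c1@1 c2@3 c3@4 c4@4, authorship ......
After op 3 (insert('q')): buffer="bqhcqgqqxz" (len 10), cursors c1@2 c2@5 c3@8 c4@8, authorship .1..2.34..
After op 4 (insert('t')): buffer="bqthcqtgqqttxz" (len 14), cursors c1@3 c2@7 c3@12 c4@12, authorship .11..22.3434..
After op 5 (insert('n')): buffer="bqtnhcqtngqqttnnxz" (len 18), cursors c1@4 c2@9 c3@16 c4@16, authorship .111..222.343434..
Authorship (.=original, N=cursor N): . 1 1 1 . . 2 2 2 . 3 4 3 4 3 4 . .
Index 14: author = 3

Answer: cursor 3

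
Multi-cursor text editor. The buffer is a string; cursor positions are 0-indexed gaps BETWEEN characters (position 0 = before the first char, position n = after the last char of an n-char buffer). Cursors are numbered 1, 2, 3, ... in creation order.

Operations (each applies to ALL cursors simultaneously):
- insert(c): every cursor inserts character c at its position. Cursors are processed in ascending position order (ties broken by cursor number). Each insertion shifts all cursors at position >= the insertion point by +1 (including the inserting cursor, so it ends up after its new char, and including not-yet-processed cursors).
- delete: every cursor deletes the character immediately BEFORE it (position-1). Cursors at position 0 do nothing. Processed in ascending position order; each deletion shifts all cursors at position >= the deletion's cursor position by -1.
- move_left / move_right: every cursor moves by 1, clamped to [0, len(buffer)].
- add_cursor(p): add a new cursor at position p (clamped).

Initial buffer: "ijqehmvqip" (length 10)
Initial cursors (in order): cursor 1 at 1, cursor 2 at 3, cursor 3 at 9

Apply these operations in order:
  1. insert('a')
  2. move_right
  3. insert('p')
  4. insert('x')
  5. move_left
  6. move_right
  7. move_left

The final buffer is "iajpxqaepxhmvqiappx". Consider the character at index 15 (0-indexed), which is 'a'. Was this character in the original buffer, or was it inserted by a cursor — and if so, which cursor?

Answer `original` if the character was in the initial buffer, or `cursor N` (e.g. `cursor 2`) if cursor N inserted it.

After op 1 (insert('a')): buffer="iajqaehmvqiap" (len 13), cursors c1@2 c2@5 c3@12, authorship .1..2......3.
After op 2 (move_right): buffer="iajqaehmvqiap" (len 13), cursors c1@3 c2@6 c3@13, authorship .1..2......3.
After op 3 (insert('p')): buffer="iajpqaephmvqiapp" (len 16), cursors c1@4 c2@8 c3@16, authorship .1.1.2.2.....3.3
After op 4 (insert('x')): buffer="iajpxqaepxhmvqiappx" (len 19), cursors c1@5 c2@10 c3@19, authorship .1.11.2.22.....3.33
After op 5 (move_left): buffer="iajpxqaepxhmvqiappx" (len 19), cursors c1@4 c2@9 c3@18, authorship .1.11.2.22.....3.33
After op 6 (move_right): buffer="iajpxqaepxhmvqiappx" (len 19), cursors c1@5 c2@10 c3@19, authorship .1.11.2.22.....3.33
After op 7 (move_left): buffer="iajpxqaepxhmvqiappx" (len 19), cursors c1@4 c2@9 c3@18, authorship .1.11.2.22.....3.33
Authorship (.=original, N=cursor N): . 1 . 1 1 . 2 . 2 2 . . . . . 3 . 3 3
Index 15: author = 3

Answer: cursor 3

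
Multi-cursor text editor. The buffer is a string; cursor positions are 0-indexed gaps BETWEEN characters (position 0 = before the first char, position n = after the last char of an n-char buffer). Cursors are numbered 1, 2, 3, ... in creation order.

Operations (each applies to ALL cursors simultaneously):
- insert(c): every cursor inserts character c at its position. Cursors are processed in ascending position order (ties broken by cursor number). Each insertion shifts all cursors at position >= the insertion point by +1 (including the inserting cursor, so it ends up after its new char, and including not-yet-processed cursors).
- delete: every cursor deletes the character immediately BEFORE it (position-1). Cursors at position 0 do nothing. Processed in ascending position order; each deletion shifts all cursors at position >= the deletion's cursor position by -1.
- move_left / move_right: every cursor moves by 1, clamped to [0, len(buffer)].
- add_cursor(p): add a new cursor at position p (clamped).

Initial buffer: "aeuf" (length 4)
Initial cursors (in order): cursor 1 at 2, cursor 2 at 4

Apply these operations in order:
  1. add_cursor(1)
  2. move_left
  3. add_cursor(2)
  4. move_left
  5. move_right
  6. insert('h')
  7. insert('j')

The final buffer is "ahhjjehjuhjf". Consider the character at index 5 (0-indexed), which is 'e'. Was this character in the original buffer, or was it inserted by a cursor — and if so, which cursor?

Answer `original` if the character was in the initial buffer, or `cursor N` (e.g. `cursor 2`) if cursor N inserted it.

After op 1 (add_cursor(1)): buffer="aeuf" (len 4), cursors c3@1 c1@2 c2@4, authorship ....
After op 2 (move_left): buffer="aeuf" (len 4), cursors c3@0 c1@1 c2@3, authorship ....
After op 3 (add_cursor(2)): buffer="aeuf" (len 4), cursors c3@0 c1@1 c4@2 c2@3, authorship ....
After op 4 (move_left): buffer="aeuf" (len 4), cursors c1@0 c3@0 c4@1 c2@2, authorship ....
After op 5 (move_right): buffer="aeuf" (len 4), cursors c1@1 c3@1 c4@2 c2@3, authorship ....
After op 6 (insert('h')): buffer="ahhehuhf" (len 8), cursors c1@3 c3@3 c4@5 c2@7, authorship .13.4.2.
After op 7 (insert('j')): buffer="ahhjjehjuhjf" (len 12), cursors c1@5 c3@5 c4@8 c2@11, authorship .1313.44.22.
Authorship (.=original, N=cursor N): . 1 3 1 3 . 4 4 . 2 2 .
Index 5: author = original

Answer: original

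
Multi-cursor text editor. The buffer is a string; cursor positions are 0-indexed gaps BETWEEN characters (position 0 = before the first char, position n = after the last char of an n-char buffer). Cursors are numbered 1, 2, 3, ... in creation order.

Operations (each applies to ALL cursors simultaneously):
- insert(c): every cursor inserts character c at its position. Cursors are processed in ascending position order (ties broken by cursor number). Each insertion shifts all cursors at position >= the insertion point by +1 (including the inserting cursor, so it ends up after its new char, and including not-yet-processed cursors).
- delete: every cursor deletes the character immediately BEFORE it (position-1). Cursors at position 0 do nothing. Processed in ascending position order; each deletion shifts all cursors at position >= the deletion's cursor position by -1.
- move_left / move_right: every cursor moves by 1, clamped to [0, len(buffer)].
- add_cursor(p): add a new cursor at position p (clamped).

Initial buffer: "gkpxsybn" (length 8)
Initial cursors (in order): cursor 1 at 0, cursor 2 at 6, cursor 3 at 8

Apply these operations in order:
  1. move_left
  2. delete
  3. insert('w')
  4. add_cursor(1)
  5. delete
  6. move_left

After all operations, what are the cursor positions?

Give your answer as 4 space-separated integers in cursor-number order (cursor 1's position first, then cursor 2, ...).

Answer: 0 3 4 0

Derivation:
After op 1 (move_left): buffer="gkpxsybn" (len 8), cursors c1@0 c2@5 c3@7, authorship ........
After op 2 (delete): buffer="gkpxyn" (len 6), cursors c1@0 c2@4 c3@5, authorship ......
After op 3 (insert('w')): buffer="wgkpxwywn" (len 9), cursors c1@1 c2@6 c3@8, authorship 1....2.3.
After op 4 (add_cursor(1)): buffer="wgkpxwywn" (len 9), cursors c1@1 c4@1 c2@6 c3@8, authorship 1....2.3.
After op 5 (delete): buffer="gkpxyn" (len 6), cursors c1@0 c4@0 c2@4 c3@5, authorship ......
After op 6 (move_left): buffer="gkpxyn" (len 6), cursors c1@0 c4@0 c2@3 c3@4, authorship ......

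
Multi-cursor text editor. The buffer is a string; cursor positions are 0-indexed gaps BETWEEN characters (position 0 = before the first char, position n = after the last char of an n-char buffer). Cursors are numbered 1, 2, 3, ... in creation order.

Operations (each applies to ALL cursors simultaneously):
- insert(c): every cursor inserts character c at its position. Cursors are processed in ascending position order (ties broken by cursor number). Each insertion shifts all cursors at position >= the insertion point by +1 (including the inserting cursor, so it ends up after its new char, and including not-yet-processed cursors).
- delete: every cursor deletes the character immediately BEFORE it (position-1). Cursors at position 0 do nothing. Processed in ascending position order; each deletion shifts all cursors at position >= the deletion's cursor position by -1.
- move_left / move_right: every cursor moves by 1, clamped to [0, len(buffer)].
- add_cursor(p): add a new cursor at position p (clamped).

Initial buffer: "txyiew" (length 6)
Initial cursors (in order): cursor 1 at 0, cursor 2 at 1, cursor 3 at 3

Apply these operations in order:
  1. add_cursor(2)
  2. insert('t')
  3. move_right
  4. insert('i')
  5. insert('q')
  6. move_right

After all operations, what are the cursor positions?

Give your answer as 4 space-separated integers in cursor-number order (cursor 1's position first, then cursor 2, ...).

Answer: 5 9 17 13

Derivation:
After op 1 (add_cursor(2)): buffer="txyiew" (len 6), cursors c1@0 c2@1 c4@2 c3@3, authorship ......
After op 2 (insert('t')): buffer="tttxtytiew" (len 10), cursors c1@1 c2@3 c4@5 c3@7, authorship 1.2.4.3...
After op 3 (move_right): buffer="tttxtytiew" (len 10), cursors c1@2 c2@4 c4@6 c3@8, authorship 1.2.4.3...
After op 4 (insert('i')): buffer="ttitxityitiiew" (len 14), cursors c1@3 c2@6 c4@9 c3@12, authorship 1.12.24.43.3..
After op 5 (insert('q')): buffer="ttiqtxiqtyiqtiiqew" (len 18), cursors c1@4 c2@8 c4@12 c3@16, authorship 1.112.224.443.33..
After op 6 (move_right): buffer="ttiqtxiqtyiqtiiqew" (len 18), cursors c1@5 c2@9 c4@13 c3@17, authorship 1.112.224.443.33..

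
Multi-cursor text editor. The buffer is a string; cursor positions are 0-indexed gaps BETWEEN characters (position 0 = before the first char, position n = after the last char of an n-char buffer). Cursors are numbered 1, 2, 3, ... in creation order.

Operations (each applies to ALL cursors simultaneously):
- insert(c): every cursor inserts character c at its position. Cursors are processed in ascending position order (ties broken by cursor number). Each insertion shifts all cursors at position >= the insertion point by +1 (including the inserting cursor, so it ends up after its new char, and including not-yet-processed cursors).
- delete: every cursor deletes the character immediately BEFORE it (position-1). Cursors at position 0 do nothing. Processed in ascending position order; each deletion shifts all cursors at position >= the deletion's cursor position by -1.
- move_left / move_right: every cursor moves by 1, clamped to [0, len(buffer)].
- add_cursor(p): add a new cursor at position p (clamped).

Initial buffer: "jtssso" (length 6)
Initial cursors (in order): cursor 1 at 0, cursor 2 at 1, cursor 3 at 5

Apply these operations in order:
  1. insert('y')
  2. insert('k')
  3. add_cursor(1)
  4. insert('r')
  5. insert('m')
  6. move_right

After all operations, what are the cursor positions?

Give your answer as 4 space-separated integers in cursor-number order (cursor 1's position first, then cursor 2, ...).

After op 1 (insert('y')): buffer="yjytsssyo" (len 9), cursors c1@1 c2@3 c3@8, authorship 1.2....3.
After op 2 (insert('k')): buffer="ykjyktsssyko" (len 12), cursors c1@2 c2@5 c3@11, authorship 11.22....33.
After op 3 (add_cursor(1)): buffer="ykjyktsssyko" (len 12), cursors c4@1 c1@2 c2@5 c3@11, authorship 11.22....33.
After op 4 (insert('r')): buffer="yrkrjykrtsssykro" (len 16), cursors c4@2 c1@4 c2@8 c3@15, authorship 1411.222....333.
After op 5 (insert('m')): buffer="yrmkrmjykrmtsssykrmo" (len 20), cursors c4@3 c1@6 c2@11 c3@19, authorship 144111.2222....3333.
After op 6 (move_right): buffer="yrmkrmjykrmtsssykrmo" (len 20), cursors c4@4 c1@7 c2@12 c3@20, authorship 144111.2222....3333.

Answer: 7 12 20 4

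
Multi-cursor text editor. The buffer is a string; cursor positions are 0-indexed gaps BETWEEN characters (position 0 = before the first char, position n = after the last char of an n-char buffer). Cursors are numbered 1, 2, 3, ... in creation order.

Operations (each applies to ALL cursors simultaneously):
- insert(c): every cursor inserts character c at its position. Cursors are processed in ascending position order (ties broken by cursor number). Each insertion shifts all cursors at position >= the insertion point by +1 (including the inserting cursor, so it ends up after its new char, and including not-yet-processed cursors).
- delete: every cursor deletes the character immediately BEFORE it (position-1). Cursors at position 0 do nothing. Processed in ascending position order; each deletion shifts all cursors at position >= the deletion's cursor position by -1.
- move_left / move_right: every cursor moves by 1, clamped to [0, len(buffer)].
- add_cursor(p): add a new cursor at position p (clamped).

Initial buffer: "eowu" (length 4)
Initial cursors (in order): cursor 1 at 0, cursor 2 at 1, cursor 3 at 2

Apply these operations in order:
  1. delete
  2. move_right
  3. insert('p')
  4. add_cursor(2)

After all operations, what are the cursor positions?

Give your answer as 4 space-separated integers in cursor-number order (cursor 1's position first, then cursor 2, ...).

Answer: 4 4 4 2

Derivation:
After op 1 (delete): buffer="wu" (len 2), cursors c1@0 c2@0 c3@0, authorship ..
After op 2 (move_right): buffer="wu" (len 2), cursors c1@1 c2@1 c3@1, authorship ..
After op 3 (insert('p')): buffer="wpppu" (len 5), cursors c1@4 c2@4 c3@4, authorship .123.
After op 4 (add_cursor(2)): buffer="wpppu" (len 5), cursors c4@2 c1@4 c2@4 c3@4, authorship .123.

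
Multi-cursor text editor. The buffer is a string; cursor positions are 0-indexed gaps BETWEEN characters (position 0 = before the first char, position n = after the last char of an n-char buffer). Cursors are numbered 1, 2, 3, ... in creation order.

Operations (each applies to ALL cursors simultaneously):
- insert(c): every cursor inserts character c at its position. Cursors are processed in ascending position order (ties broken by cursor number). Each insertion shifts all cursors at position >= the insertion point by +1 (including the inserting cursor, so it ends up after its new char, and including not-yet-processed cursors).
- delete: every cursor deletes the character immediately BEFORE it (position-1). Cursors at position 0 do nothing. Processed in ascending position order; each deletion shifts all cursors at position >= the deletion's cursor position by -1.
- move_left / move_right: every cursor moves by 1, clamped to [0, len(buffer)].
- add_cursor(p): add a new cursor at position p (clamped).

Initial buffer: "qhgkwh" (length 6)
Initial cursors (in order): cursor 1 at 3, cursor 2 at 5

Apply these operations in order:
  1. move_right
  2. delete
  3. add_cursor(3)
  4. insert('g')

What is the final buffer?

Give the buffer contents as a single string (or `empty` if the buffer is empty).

After op 1 (move_right): buffer="qhgkwh" (len 6), cursors c1@4 c2@6, authorship ......
After op 2 (delete): buffer="qhgw" (len 4), cursors c1@3 c2@4, authorship ....
After op 3 (add_cursor(3)): buffer="qhgw" (len 4), cursors c1@3 c3@3 c2@4, authorship ....
After op 4 (insert('g')): buffer="qhgggwg" (len 7), cursors c1@5 c3@5 c2@7, authorship ...13.2

Answer: qhgggwg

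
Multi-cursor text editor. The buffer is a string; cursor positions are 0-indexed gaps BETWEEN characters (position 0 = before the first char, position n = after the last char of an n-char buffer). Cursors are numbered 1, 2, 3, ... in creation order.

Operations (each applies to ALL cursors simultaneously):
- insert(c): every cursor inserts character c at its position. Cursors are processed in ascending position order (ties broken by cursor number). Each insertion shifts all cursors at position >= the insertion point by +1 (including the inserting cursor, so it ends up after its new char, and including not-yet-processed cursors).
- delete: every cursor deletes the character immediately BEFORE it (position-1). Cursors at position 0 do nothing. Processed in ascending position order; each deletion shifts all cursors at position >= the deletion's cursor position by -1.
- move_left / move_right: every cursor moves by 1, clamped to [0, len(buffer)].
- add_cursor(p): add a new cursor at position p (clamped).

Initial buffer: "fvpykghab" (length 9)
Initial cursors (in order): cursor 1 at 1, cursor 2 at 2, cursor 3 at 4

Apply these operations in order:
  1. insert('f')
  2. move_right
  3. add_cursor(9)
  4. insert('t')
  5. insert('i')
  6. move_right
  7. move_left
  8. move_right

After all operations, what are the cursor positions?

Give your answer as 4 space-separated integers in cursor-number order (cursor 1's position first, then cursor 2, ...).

After op 1 (insert('f')): buffer="ffvfpyfkghab" (len 12), cursors c1@2 c2@4 c3@7, authorship .1.2..3.....
After op 2 (move_right): buffer="ffvfpyfkghab" (len 12), cursors c1@3 c2@5 c3@8, authorship .1.2..3.....
After op 3 (add_cursor(9)): buffer="ffvfpyfkghab" (len 12), cursors c1@3 c2@5 c3@8 c4@9, authorship .1.2..3.....
After op 4 (insert('t')): buffer="ffvtfptyfktgthab" (len 16), cursors c1@4 c2@7 c3@11 c4@13, authorship .1.12.2.3.3.4...
After op 5 (insert('i')): buffer="ffvtifptiyfktigtihab" (len 20), cursors c1@5 c2@9 c3@14 c4@17, authorship .1.112.22.3.33.44...
After op 6 (move_right): buffer="ffvtifptiyfktigtihab" (len 20), cursors c1@6 c2@10 c3@15 c4@18, authorship .1.112.22.3.33.44...
After op 7 (move_left): buffer="ffvtifptiyfktigtihab" (len 20), cursors c1@5 c2@9 c3@14 c4@17, authorship .1.112.22.3.33.44...
After op 8 (move_right): buffer="ffvtifptiyfktigtihab" (len 20), cursors c1@6 c2@10 c3@15 c4@18, authorship .1.112.22.3.33.44...

Answer: 6 10 15 18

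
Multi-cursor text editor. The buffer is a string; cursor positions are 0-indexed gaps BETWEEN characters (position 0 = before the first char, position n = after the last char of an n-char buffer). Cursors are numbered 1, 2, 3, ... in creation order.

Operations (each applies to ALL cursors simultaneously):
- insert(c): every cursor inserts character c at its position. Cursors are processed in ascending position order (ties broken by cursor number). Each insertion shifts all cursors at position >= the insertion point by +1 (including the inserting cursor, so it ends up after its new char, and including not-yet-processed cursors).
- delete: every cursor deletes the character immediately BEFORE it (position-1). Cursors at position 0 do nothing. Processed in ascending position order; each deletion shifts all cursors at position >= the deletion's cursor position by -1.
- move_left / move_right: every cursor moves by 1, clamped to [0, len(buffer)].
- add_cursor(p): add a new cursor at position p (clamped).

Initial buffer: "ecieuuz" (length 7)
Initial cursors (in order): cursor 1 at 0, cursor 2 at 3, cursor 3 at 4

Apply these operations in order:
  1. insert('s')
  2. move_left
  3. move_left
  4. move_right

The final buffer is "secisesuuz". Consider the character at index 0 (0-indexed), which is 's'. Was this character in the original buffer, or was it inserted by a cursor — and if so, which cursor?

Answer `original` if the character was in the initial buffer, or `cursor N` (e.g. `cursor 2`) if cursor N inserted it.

Answer: cursor 1

Derivation:
After op 1 (insert('s')): buffer="secisesuuz" (len 10), cursors c1@1 c2@5 c3@7, authorship 1...2.3...
After op 2 (move_left): buffer="secisesuuz" (len 10), cursors c1@0 c2@4 c3@6, authorship 1...2.3...
After op 3 (move_left): buffer="secisesuuz" (len 10), cursors c1@0 c2@3 c3@5, authorship 1...2.3...
After op 4 (move_right): buffer="secisesuuz" (len 10), cursors c1@1 c2@4 c3@6, authorship 1...2.3...
Authorship (.=original, N=cursor N): 1 . . . 2 . 3 . . .
Index 0: author = 1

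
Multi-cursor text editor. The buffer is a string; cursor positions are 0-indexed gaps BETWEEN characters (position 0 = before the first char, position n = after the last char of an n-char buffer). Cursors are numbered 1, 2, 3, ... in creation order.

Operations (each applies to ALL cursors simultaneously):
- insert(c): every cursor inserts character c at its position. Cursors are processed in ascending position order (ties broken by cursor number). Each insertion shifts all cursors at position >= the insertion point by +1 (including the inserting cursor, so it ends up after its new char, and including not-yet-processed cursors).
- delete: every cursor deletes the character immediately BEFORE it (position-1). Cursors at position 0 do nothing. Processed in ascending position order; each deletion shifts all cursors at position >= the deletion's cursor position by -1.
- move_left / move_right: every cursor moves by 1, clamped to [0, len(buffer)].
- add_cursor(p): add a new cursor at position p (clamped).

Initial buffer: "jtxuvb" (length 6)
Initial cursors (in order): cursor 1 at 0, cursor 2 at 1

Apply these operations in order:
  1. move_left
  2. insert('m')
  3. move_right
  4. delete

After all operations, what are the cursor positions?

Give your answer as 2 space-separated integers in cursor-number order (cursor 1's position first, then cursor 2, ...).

Answer: 1 1

Derivation:
After op 1 (move_left): buffer="jtxuvb" (len 6), cursors c1@0 c2@0, authorship ......
After op 2 (insert('m')): buffer="mmjtxuvb" (len 8), cursors c1@2 c2@2, authorship 12......
After op 3 (move_right): buffer="mmjtxuvb" (len 8), cursors c1@3 c2@3, authorship 12......
After op 4 (delete): buffer="mtxuvb" (len 6), cursors c1@1 c2@1, authorship 1.....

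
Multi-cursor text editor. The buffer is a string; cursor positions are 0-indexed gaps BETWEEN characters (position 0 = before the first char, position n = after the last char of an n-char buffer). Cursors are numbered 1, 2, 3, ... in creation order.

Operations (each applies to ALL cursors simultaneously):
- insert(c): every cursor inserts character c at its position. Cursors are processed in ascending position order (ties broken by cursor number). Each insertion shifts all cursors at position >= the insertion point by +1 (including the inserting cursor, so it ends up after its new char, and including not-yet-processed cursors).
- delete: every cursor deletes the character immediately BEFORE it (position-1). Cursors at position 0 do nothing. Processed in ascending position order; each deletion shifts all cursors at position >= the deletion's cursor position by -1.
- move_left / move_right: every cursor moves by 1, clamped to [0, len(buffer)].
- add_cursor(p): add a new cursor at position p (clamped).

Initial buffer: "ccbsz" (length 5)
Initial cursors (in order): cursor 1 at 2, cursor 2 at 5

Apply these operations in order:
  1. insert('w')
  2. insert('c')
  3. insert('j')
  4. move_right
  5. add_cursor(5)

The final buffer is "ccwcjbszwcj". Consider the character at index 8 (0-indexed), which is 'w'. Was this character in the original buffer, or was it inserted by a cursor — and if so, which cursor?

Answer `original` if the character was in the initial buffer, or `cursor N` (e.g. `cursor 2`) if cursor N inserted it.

Answer: cursor 2

Derivation:
After op 1 (insert('w')): buffer="ccwbszw" (len 7), cursors c1@3 c2@7, authorship ..1...2
After op 2 (insert('c')): buffer="ccwcbszwc" (len 9), cursors c1@4 c2@9, authorship ..11...22
After op 3 (insert('j')): buffer="ccwcjbszwcj" (len 11), cursors c1@5 c2@11, authorship ..111...222
After op 4 (move_right): buffer="ccwcjbszwcj" (len 11), cursors c1@6 c2@11, authorship ..111...222
After op 5 (add_cursor(5)): buffer="ccwcjbszwcj" (len 11), cursors c3@5 c1@6 c2@11, authorship ..111...222
Authorship (.=original, N=cursor N): . . 1 1 1 . . . 2 2 2
Index 8: author = 2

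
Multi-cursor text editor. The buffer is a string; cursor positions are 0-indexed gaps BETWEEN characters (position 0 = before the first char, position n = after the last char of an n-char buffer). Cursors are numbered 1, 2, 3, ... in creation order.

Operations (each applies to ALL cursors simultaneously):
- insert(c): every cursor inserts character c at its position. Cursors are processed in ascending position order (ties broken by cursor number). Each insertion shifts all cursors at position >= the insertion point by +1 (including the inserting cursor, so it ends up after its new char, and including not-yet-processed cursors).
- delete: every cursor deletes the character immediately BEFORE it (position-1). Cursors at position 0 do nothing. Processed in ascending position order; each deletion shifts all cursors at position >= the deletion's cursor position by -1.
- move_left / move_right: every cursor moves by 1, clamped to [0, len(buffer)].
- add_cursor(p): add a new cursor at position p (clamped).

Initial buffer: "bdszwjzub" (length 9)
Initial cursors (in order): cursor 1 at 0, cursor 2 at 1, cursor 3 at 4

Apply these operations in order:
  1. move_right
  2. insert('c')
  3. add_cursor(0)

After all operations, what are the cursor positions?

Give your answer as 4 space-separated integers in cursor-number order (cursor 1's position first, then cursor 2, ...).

After op 1 (move_right): buffer="bdszwjzub" (len 9), cursors c1@1 c2@2 c3@5, authorship .........
After op 2 (insert('c')): buffer="bcdcszwcjzub" (len 12), cursors c1@2 c2@4 c3@8, authorship .1.2...3....
After op 3 (add_cursor(0)): buffer="bcdcszwcjzub" (len 12), cursors c4@0 c1@2 c2@4 c3@8, authorship .1.2...3....

Answer: 2 4 8 0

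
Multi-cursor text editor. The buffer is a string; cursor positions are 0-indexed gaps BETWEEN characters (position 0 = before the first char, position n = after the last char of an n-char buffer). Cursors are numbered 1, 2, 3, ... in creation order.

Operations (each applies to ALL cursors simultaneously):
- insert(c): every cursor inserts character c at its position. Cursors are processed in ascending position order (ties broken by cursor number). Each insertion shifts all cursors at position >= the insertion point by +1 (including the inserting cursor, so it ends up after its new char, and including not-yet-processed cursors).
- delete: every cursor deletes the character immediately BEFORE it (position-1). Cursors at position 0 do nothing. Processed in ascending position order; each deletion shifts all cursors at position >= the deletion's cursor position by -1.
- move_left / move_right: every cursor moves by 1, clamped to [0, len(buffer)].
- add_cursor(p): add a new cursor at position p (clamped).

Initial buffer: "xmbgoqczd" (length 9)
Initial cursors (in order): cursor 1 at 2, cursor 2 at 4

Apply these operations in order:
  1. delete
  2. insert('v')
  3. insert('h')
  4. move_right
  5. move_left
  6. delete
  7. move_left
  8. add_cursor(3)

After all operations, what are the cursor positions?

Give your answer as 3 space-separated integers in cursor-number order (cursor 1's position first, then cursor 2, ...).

After op 1 (delete): buffer="xboqczd" (len 7), cursors c1@1 c2@2, authorship .......
After op 2 (insert('v')): buffer="xvbvoqczd" (len 9), cursors c1@2 c2@4, authorship .1.2.....
After op 3 (insert('h')): buffer="xvhbvhoqczd" (len 11), cursors c1@3 c2@6, authorship .11.22.....
After op 4 (move_right): buffer="xvhbvhoqczd" (len 11), cursors c1@4 c2@7, authorship .11.22.....
After op 5 (move_left): buffer="xvhbvhoqczd" (len 11), cursors c1@3 c2@6, authorship .11.22.....
After op 6 (delete): buffer="xvbvoqczd" (len 9), cursors c1@2 c2@4, authorship .1.2.....
After op 7 (move_left): buffer="xvbvoqczd" (len 9), cursors c1@1 c2@3, authorship .1.2.....
After op 8 (add_cursor(3)): buffer="xvbvoqczd" (len 9), cursors c1@1 c2@3 c3@3, authorship .1.2.....

Answer: 1 3 3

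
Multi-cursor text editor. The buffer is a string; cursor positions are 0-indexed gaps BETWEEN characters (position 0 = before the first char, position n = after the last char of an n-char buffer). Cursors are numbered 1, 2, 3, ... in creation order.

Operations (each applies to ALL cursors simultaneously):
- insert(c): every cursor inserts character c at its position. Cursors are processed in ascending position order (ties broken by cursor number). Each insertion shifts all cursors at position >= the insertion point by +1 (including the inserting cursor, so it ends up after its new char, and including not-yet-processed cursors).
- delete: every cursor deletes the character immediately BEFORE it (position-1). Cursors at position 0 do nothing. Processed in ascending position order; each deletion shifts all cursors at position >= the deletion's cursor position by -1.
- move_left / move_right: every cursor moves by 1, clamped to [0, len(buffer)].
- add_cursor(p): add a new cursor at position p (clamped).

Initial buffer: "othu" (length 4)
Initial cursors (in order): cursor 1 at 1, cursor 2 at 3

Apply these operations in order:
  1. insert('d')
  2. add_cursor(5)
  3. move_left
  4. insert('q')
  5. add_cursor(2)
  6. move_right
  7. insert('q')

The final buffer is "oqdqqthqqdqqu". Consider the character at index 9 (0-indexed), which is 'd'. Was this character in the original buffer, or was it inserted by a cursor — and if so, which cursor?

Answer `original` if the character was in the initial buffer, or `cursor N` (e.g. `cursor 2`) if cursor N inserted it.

After op 1 (insert('d')): buffer="odthdu" (len 6), cursors c1@2 c2@5, authorship .1..2.
After op 2 (add_cursor(5)): buffer="odthdu" (len 6), cursors c1@2 c2@5 c3@5, authorship .1..2.
After op 3 (move_left): buffer="odthdu" (len 6), cursors c1@1 c2@4 c3@4, authorship .1..2.
After op 4 (insert('q')): buffer="oqdthqqdu" (len 9), cursors c1@2 c2@7 c3@7, authorship .11..232.
After op 5 (add_cursor(2)): buffer="oqdthqqdu" (len 9), cursors c1@2 c4@2 c2@7 c3@7, authorship .11..232.
After op 6 (move_right): buffer="oqdthqqdu" (len 9), cursors c1@3 c4@3 c2@8 c3@8, authorship .11..232.
After op 7 (insert('q')): buffer="oqdqqthqqdqqu" (len 13), cursors c1@5 c4@5 c2@12 c3@12, authorship .1114..23223.
Authorship (.=original, N=cursor N): . 1 1 1 4 . . 2 3 2 2 3 .
Index 9: author = 2

Answer: cursor 2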